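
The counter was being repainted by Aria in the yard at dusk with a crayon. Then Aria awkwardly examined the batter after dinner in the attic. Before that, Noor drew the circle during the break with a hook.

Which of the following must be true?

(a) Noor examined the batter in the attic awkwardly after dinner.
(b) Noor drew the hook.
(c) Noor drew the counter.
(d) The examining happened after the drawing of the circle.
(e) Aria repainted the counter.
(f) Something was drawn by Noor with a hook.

(a) Not entailed — the passage has Aria examining the batter, not Noor.
(b) Not entailed — the hook is the instrument, not what was drawn.
(c) Not entailed — Noor drew the circle, not the counter; the counter belongs to the repainting event.
(d) Entailed — the narrative places the drawing before the examining.
(e) Not entailed — 'was repainting' is progressive on an accomplishment; it does not entail the completed 'repainted'.
(f) Entailed — the original entails any weakening of itself; this just drops 'during the break' and generalizes the patient.

(d), (f)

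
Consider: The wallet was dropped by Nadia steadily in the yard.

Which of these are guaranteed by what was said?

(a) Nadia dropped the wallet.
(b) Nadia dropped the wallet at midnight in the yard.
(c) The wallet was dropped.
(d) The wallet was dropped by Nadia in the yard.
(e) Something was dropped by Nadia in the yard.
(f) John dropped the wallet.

(a), (c), (d), (e)

(a) Entailed — dropping 'steadily', 'in the yard' leaves a sub-description the original still satisfies.
(b) Not entailed — 'at midnight' adds information not in the original event.
(c) Entailed — this follows by dropping conjuncts from the dropping event's description.
(d) Entailed — dropping 'steadily' leaves a sub-description the original still satisfies.
(e) Entailed — every conjunct here is already in the original dropping event.
(f) Not entailed — the passage has Nadia dropping the wallet, not John.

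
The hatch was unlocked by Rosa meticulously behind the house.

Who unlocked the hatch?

'Rosa' marks the agent of the unlocking event.

Rosa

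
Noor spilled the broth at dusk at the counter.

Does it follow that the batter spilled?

no

Nothing is said about any batter; only the broth is affected.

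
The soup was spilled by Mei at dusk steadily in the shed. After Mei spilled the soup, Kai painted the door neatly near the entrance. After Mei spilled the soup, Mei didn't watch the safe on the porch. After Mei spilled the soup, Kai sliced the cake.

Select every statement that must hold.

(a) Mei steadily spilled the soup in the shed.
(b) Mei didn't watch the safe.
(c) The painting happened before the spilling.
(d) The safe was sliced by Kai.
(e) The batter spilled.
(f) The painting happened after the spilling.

(a) Entailed — dropping 'at dusk' leaves a sub-description the original still satisfies.
(b) Not entailed — dropping 'on the porch' under negation is not valid — the original leaves open that Mei watched the safe some other way.
(c) Not entailed — the narrative places the spilling before the painting, not after.
(d) Not entailed — Kai sliced the cake, not the safe; the safe belongs to the watching event.
(e) Not entailed — the soup is what spilled, not the batter.
(f) Entailed — the narrative places the spilling before the painting.

(a), (f)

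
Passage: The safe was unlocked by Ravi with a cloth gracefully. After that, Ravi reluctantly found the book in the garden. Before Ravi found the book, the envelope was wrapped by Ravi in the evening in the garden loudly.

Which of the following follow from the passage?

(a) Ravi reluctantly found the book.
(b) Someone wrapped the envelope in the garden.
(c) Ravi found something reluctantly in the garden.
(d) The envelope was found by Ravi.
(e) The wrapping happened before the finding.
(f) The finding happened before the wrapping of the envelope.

(a) Entailed — the original entails any weakening of itself; this just drops 'in the garden'.
(b) Entailed — dropping 'loudly', 'in the evening' and generalizing the agent leaves a sub-description the original still satisfies.
(c) Entailed — this follows by dropping conjuncts from the finding event's description.
(d) Not entailed — Ravi found the book, not the envelope; the envelope belongs to the wrapping event.
(e) Entailed — the narrative places the wrapping before the finding.
(f) Not entailed — the narrative places the wrapping before the finding, not after.

(a), (b), (c), (e)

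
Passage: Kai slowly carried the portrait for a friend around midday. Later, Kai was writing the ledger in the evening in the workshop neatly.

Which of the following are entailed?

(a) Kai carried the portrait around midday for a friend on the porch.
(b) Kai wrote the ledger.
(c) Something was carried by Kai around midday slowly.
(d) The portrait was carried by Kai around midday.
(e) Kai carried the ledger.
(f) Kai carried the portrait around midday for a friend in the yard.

(a) Not entailed — 'on the porch' adds information not in the original event.
(b) Not entailed — 'was writing' is progressive on an accomplishment; it does not entail the completed 'wrote'.
(c) Entailed — dropping 'for a friend' and generalizing the patient leaves a sub-description the original still satisfies.
(d) Entailed — dropping 'for a friend', 'slowly' leaves a sub-description the original still satisfies.
(e) Not entailed — Kai carried the portrait, not the ledger; the ledger belongs to the writing event.
(f) Not entailed — 'in the yard' adds information not in the original event.

(c), (d)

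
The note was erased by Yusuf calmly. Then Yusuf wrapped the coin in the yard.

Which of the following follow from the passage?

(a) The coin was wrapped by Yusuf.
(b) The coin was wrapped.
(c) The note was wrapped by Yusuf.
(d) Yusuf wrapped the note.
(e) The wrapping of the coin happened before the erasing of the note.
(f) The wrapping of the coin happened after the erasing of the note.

(a), (b), (f)

(a) Entailed — this follows by dropping conjuncts from the wrapping event's description.
(b) Entailed — every conjunct here is already in the original wrapping event.
(c) Not entailed — Yusuf wrapped the coin, not the note; the note belongs to the erasing event.
(d) Not entailed — Yusuf wrapped the coin, not the note; the note belongs to the erasing event.
(e) Not entailed — the narrative places the erasing before the wrapping, not after.
(f) Entailed — the narrative places the erasing before the wrapping.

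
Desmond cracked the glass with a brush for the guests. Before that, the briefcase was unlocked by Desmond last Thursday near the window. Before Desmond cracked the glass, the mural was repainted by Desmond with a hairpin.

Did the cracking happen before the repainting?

The narrative orders the repainting before the cracking.

no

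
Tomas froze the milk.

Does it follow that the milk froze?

'Tomas froze the milk' is the causative; it entails the inchoative 'the milk froze'.

yes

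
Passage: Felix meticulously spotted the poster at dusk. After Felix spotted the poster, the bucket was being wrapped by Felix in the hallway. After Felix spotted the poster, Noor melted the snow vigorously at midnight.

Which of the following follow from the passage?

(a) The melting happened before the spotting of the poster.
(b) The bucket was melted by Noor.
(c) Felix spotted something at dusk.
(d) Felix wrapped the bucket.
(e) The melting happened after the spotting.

(c), (e)

(a) Not entailed — the narrative places the spotting before the melting, not after.
(b) Not entailed — Noor melted the snow, not the bucket; the bucket belongs to the wrapping event.
(c) Entailed — this follows by dropping conjuncts from the spotting event's description.
(d) Not entailed — 'was wrapping' is progressive on an accomplishment; it does not entail the completed 'wrapped'.
(e) Entailed — the narrative places the spotting before the melting.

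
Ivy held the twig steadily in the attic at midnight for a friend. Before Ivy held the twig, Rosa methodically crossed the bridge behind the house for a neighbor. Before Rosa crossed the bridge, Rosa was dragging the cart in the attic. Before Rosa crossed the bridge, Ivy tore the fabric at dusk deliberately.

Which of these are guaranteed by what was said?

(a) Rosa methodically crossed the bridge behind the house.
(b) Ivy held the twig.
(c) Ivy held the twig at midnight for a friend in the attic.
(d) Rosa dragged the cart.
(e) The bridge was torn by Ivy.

(a), (b), (c), (d)

(a) Entailed — every conjunct here is already in the original crossing event.
(b) Entailed — dropping 'for a friend', 'steadily', 'in the attic', 'at midnight' leaves a sub-description the original still satisfies.
(c) Entailed — this follows by dropping conjuncts from the holding event's description.
(d) Entailed — 'drag' is an activity; 'was dragging' entails that some dragging happened, so 'dragged' holds.
(e) Not entailed — Ivy tore the fabric, not the bridge; the bridge belongs to the crossing event.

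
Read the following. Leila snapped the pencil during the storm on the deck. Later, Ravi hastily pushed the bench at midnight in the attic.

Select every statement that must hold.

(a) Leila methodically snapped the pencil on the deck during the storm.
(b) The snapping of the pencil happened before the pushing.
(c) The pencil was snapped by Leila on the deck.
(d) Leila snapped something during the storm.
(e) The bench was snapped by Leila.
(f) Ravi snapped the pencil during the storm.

(b), (c), (d)

(a) Not entailed — 'methodically' adds information not in the original event.
(b) Entailed — the narrative places the snapping before the pushing.
(c) Entailed — this follows by dropping conjuncts from the snapping event's description.
(d) Entailed — every conjunct here is already in the original snapping event.
(e) Not entailed — Leila snapped the pencil, not the bench; the bench belongs to the pushing event.
(f) Not entailed — the passage has Leila snapping the pencil, not Ravi.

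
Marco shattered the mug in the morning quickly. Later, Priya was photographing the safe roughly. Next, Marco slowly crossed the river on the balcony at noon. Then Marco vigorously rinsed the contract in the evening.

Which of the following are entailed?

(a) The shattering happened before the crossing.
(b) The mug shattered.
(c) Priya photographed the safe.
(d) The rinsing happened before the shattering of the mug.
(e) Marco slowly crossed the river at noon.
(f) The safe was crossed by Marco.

(a), (b), (e)

(a) Entailed — the narrative places the shattering before the crossing.
(b) Entailed — 'Marco shattered the mug' is causative; it entails the inchoative 'the mug shattered'.
(c) Not entailed — 'was photographing' is progressive on an accomplishment; it does not entail the completed 'photographed'.
(d) Not entailed — the narrative places the shattering before the rinsing, not after.
(e) Entailed — the original entails any weakening of itself; this just drops 'on the balcony'.
(f) Not entailed — Marco crossed the river, not the safe; the safe belongs to the photographing event.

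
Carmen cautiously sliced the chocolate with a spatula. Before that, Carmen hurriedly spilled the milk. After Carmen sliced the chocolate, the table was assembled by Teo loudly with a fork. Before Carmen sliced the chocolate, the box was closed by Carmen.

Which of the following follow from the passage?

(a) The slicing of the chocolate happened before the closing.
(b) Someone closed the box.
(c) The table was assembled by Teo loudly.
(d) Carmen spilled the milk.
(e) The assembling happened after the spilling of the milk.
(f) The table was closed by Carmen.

(b), (c), (d), (e)

(a) Not entailed — the narrative places the closing before the slicing, not after.
(b) Entailed — this follows by dropping conjuncts from the closing event's description.
(c) Entailed — this follows by dropping conjuncts from the assembling event's description.
(d) Entailed — dropping 'hurriedly' leaves a sub-description the original still satisfies.
(e) Entailed — the narrative places the spilling before the assembling.
(f) Not entailed — Carmen closed the box, not the table; the table belongs to the assembling event.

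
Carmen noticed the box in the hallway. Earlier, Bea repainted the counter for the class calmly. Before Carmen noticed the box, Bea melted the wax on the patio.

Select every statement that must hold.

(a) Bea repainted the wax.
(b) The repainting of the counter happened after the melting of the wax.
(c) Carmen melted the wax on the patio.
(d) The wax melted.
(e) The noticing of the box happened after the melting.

(d), (e)

(a) Not entailed — Bea repainted the counter, not the wax; the wax belongs to the melting event.
(b) Not entailed — the narrative doesn't order the melting relative to the repainting.
(c) Not entailed — the passage has Bea melting the wax, not Carmen.
(d) Entailed — 'Bea melted the wax' is causative; it entails the inchoative 'the wax melted'.
(e) Entailed — the narrative places the melting before the noticing.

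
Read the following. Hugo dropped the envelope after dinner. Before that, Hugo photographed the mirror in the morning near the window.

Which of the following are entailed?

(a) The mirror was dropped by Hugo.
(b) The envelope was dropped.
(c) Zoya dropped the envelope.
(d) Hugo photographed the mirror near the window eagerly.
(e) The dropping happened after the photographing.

(b), (e)

(a) Not entailed — Hugo dropped the envelope, not the mirror; the mirror belongs to the photographing event.
(b) Entailed — every conjunct here is already in the original dropping event.
(c) Not entailed — the passage has Hugo dropping the envelope, not Zoya.
(d) Not entailed — 'eagerly' adds information not in the original event.
(e) Entailed — the narrative places the photographing before the dropping.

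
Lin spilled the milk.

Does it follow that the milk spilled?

yes

'Lin spilled the milk' is the causative; it entails the inchoative 'the milk spilled'.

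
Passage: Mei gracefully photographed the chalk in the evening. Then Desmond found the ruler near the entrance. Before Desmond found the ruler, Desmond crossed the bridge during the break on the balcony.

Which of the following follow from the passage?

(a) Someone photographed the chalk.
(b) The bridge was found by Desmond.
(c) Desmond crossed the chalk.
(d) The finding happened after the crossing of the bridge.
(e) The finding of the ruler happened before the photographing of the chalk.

(a), (d)

(a) Entailed — this follows by dropping conjuncts from the photographing event's description.
(b) Not entailed — Desmond found the ruler, not the bridge; the bridge belongs to the crossing event.
(c) Not entailed — Desmond crossed the bridge, not the chalk; the chalk belongs to the photographing event.
(d) Entailed — the narrative places the crossing before the finding.
(e) Not entailed — the narrative places the photographing before the finding, not after.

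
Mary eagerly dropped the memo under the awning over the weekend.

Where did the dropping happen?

under the awning

'under the awning' marks the location of the dropping event.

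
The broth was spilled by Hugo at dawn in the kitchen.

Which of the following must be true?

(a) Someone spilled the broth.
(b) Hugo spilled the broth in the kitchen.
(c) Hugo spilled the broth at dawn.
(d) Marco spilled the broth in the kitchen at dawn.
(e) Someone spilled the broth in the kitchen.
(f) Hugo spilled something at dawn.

(a), (b), (c), (e), (f)

(a) Entailed — this follows by dropping conjuncts from the spilling event's description.
(b) Entailed — the original entails any weakening of itself; this just drops 'at dawn'.
(c) Entailed — dropping 'in the kitchen' leaves a sub-description the original still satisfies.
(d) Not entailed — the passage has Hugo spilling the broth, not Marco.
(e) Entailed — the original entails any weakening of itself; this just drops 'at dawn' and generalizes the agent.
(f) Entailed — this follows by dropping conjuncts from the spilling event's description.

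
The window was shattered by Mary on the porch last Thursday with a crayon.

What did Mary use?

a crayon

'with a crayon' marks the instrument of the shattering event.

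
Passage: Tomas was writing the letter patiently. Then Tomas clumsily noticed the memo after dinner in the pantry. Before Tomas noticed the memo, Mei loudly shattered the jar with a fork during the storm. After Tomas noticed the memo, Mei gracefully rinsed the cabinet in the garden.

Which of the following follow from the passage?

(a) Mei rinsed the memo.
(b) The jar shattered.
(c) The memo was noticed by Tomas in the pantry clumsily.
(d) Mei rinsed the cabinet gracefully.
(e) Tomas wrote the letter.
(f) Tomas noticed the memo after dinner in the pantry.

(a) Not entailed — Mei rinsed the cabinet, not the memo; the memo belongs to the noticing event.
(b) Entailed — 'Mei shattered the jar' is causative; it entails the inchoative 'the jar shattered'.
(c) Entailed — this follows by dropping conjuncts from the noticing event's description.
(d) Entailed — the original entails any weakening of itself; this just drops 'in the garden'.
(e) Not entailed — 'was writing' is progressive on an accomplishment; it does not entail the completed 'wrote'.
(f) Entailed — dropping 'clumsily' leaves a sub-description the original still satisfies.

(b), (c), (d), (f)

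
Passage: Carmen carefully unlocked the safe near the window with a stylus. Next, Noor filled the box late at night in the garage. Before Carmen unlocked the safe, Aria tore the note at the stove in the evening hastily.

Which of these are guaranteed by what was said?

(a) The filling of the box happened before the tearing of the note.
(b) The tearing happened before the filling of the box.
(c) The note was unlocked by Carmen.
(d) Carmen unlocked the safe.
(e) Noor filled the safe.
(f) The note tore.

(a) Not entailed — the narrative places the tearing before the filling, not after.
(b) Entailed — the narrative places the tearing before the filling.
(c) Not entailed — Carmen unlocked the safe, not the note; the note belongs to the tearing event.
(d) Entailed — every conjunct here is already in the original unlocking event.
(e) Not entailed — Noor filled the box, not the safe; the safe belongs to the unlocking event.
(f) Entailed — 'Aria tore the note' is causative; it entails the inchoative 'the note tore'.

(b), (d), (f)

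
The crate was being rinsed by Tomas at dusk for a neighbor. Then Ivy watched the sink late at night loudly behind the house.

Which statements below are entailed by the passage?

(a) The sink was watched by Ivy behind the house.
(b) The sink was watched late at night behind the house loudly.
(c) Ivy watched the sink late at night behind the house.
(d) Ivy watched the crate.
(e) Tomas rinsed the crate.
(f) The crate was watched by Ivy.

(a) Entailed — every conjunct here is already in the original watching event.
(b) Entailed — generalizing the agent leaves a sub-description the original still satisfies.
(c) Entailed — this follows by dropping conjuncts from the watching event's description.
(d) Not entailed — Ivy watched the sink, not the crate; the crate belongs to the rinsing event.
(e) Entailed — 'rinse' is an activity; 'was rinsing' entails that some rinsing happened, so 'rinsed' holds.
(f) Not entailed — Ivy watched the sink, not the crate; the crate belongs to the rinsing event.

(a), (b), (c), (e)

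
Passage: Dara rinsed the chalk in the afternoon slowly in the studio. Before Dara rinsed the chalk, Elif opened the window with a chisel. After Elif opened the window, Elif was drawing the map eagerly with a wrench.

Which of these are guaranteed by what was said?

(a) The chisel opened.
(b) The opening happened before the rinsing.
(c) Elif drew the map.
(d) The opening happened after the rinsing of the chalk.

(a) Not entailed — the window is what opened, not the chisel.
(b) Entailed — the narrative places the opening before the rinsing.
(c) Not entailed — 'was drawing' is progressive on an accomplishment; it does not entail the completed 'drew'.
(d) Not entailed — the narrative places the opening before the rinsing, not after.

(b)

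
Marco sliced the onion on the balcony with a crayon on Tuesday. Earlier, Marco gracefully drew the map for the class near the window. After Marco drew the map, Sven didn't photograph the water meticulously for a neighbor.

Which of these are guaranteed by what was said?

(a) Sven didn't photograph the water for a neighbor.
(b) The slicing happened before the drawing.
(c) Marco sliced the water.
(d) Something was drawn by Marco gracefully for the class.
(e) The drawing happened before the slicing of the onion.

(d), (e)

(a) Not entailed — dropping 'meticulously' under negation is not valid — the original leaves open that Sven photographed the water some other way.
(b) Not entailed — the narrative places the drawing before the slicing, not after.
(c) Not entailed — Marco sliced the onion, not the water; the water belongs to the photographing event.
(d) Entailed — the original entails any weakening of itself; this just drops 'near the window' and generalizes the patient.
(e) Entailed — the narrative places the drawing before the slicing.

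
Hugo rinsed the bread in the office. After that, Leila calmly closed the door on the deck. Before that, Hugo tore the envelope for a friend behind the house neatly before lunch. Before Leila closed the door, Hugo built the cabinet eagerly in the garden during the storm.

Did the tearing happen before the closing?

yes

The narrative orders the tearing before the closing.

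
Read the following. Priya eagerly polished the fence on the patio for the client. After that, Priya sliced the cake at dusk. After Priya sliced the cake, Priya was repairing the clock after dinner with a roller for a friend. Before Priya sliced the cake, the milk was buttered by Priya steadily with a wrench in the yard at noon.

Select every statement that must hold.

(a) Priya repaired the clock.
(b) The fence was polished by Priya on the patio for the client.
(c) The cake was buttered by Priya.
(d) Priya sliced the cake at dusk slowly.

(a) Not entailed — 'was repairing' is progressive on an accomplishment; it does not entail the completed 'repaired'.
(b) Entailed — every conjunct here is already in the original polishing event.
(c) Not entailed — Priya buttered the milk, not the cake; the cake belongs to the slicing event.
(d) Not entailed — 'slowly' adds information not in the original event.

(b)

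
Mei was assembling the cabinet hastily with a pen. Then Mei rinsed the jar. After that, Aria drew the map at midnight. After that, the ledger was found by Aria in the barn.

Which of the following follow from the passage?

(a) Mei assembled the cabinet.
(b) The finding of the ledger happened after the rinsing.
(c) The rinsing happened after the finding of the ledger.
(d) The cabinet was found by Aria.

(b)

(a) Not entailed — 'was assembling' is progressive on an accomplishment; it does not entail the completed 'assembled'.
(b) Entailed — the narrative places the rinsing before the finding.
(c) Not entailed — the narrative places the rinsing before the finding, not after.
(d) Not entailed — Aria found the ledger, not the cabinet; the cabinet belongs to the assembling event.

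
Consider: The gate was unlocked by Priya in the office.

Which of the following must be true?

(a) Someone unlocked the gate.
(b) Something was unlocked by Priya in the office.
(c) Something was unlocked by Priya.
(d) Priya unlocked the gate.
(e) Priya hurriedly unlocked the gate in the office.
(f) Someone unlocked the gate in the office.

(a), (b), (c), (d), (f)

(a) Entailed — the original entails any weakening of itself; this just drops 'in the office' and generalizes the agent.
(b) Entailed — generalizing the patient leaves a sub-description the original still satisfies.
(c) Entailed — dropping 'in the office' and generalizing the patient leaves a sub-description the original still satisfies.
(d) Entailed — the original entails any weakening of itself; this just drops 'in the office'.
(e) Not entailed — 'hurriedly' adds information not in the original event.
(f) Entailed — generalizing the agent leaves a sub-description the original still satisfies.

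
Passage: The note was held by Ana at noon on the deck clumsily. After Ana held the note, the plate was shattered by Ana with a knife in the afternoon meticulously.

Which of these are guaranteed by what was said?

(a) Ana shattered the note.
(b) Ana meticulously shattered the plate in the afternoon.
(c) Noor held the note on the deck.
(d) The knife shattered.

(b)

(a) Not entailed — Ana shattered the plate, not the note; the note belongs to the holding event.
(b) Entailed — dropping 'with a knife' leaves a sub-description the original still satisfies.
(c) Not entailed — the passage has Ana holding the note, not Noor.
(d) Not entailed — the plate is what shattered, not the knife.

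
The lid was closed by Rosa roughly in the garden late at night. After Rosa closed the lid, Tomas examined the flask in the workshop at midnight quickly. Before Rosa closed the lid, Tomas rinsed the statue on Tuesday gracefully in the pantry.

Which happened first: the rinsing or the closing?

The connectives place the rinsing before the closing.

the rinsing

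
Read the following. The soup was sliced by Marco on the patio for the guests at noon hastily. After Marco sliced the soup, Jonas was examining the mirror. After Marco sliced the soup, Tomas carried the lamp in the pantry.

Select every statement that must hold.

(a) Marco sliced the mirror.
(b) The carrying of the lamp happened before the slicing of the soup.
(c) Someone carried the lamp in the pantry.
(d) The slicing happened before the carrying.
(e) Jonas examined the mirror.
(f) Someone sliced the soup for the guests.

(a) Not entailed — Marco sliced the soup, not the mirror; the mirror belongs to the examining event.
(b) Not entailed — the narrative places the slicing before the carrying, not after.
(c) Entailed — generalizing the agent leaves a sub-description the original still satisfies.
(d) Entailed — the narrative places the slicing before the carrying.
(e) Entailed — 'examine' is an activity; 'was examining' entails that some examining happened, so 'examined' holds.
(f) Entailed — every conjunct here is already in the original slicing event.

(c), (d), (e), (f)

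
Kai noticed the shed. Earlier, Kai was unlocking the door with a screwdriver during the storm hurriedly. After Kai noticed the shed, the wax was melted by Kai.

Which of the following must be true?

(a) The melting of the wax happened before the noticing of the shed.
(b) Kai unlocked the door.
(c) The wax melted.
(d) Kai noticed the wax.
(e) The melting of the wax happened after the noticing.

(c), (e)

(a) Not entailed — the narrative places the noticing before the melting, not after.
(b) Not entailed — 'was unlocking' is progressive on an accomplishment; it does not entail the completed 'unlocked'.
(c) Entailed — 'Kai melted the wax' is causative; it entails the inchoative 'the wax melted'.
(d) Not entailed — Kai noticed the shed, not the wax; the wax belongs to the melting event.
(e) Entailed — the narrative places the noticing before the melting.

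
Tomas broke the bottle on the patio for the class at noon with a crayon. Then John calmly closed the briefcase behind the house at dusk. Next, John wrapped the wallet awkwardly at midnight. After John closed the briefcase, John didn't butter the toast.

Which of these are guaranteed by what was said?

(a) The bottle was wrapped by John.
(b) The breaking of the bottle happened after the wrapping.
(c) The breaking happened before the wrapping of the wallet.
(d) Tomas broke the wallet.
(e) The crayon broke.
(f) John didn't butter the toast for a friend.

(a) Not entailed — John wrapped the wallet, not the bottle; the bottle belongs to the breaking event.
(b) Not entailed — the narrative places the breaking before the wrapping, not after.
(c) Entailed — the narrative places the breaking before the wrapping.
(d) Not entailed — Tomas broke the bottle, not the wallet; the wallet belongs to the wrapping event.
(e) Not entailed — the bottle is what broke, not the crayon.
(f) Entailed — under negation, adding a further restriction is entailed: if no such buttering event occurred, none occurred for a friend either.

(c), (f)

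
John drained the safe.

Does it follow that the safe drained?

'John drained the safe' is the causative; it entails the inchoative 'the safe drained'.

yes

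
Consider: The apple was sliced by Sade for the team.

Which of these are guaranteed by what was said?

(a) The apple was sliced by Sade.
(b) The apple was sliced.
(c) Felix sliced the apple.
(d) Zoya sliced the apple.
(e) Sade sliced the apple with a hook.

(a), (b)

(a) Entailed — dropping 'for the team' leaves a sub-description the original still satisfies.
(b) Entailed — dropping 'for the team' and generalizing the agent leaves a sub-description the original still satisfies.
(c) Not entailed — the passage has Sade slicing the apple, not Felix.
(d) Not entailed — the passage has Sade slicing the apple, not Zoya.
(e) Not entailed — 'with a hook' adds information not in the original event.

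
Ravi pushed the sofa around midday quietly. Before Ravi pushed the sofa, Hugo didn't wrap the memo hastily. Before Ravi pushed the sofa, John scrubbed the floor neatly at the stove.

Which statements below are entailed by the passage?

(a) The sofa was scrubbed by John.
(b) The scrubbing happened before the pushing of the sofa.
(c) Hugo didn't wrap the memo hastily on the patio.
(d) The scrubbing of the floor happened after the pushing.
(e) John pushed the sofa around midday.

(a) Not entailed — John scrubbed the floor, not the sofa; the sofa belongs to the pushing event.
(b) Entailed — the narrative places the scrubbing before the pushing.
(c) Entailed — under negation, adding a further restriction is entailed: if no such wrapping event occurred, none occurred on the patio either.
(d) Not entailed — the narrative places the scrubbing before the pushing, not after.
(e) Not entailed — the passage has Ravi pushing the sofa, not John.

(b), (c)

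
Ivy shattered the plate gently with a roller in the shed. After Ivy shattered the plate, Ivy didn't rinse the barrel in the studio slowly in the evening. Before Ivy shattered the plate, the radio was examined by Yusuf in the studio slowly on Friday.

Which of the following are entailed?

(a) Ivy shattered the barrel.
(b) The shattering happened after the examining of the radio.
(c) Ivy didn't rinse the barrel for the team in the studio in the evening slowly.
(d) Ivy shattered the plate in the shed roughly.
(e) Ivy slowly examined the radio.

(b), (c)

(a) Not entailed — Ivy shattered the plate, not the barrel; the barrel belongs to the rinsing event.
(b) Entailed — the narrative places the examining before the shattering.
(c) Entailed — under negation, adding a further restriction is entailed: if no such rinsing event occurred, none occurred for the team either.
(d) Not entailed — 'roughly' adds a manner not in (and inconsistent with) the original.
(e) Not entailed — the passage has Yusuf examining the radio, not Ivy.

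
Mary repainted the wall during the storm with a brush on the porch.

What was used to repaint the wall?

'with a brush' marks the instrument of the repainting event.

a brush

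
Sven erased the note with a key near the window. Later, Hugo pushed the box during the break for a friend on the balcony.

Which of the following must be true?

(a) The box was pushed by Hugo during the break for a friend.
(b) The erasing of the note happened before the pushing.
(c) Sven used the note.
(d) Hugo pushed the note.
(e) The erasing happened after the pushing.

(a) Entailed — dropping 'on the balcony' leaves a sub-description the original still satisfies.
(b) Entailed — the narrative places the erasing before the pushing.
(c) Not entailed — the note is the patient, not an instrument — Sven used a key.
(d) Not entailed — Hugo pushed the box, not the note; the note belongs to the erasing event.
(e) Not entailed — the narrative places the erasing before the pushing, not after.

(a), (b)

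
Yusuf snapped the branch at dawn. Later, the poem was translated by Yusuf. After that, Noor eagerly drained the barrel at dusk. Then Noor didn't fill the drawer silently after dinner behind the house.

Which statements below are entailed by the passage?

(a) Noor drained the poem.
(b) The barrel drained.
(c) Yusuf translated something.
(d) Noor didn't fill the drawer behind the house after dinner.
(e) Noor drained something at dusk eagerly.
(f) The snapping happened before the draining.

(a) Not entailed — Noor drained the barrel, not the poem; the poem belongs to the translating event.
(b) Entailed — 'Noor drained the barrel' is causative; it entails the inchoative 'the barrel drained'.
(c) Entailed — generalizing the patient leaves a sub-description the original still satisfies.
(d) Not entailed — dropping 'silently' under negation is not valid — the original leaves open that Noor filled the drawer some other way.
(e) Entailed — every conjunct here is already in the original draining event.
(f) Entailed — the narrative places the snapping before the draining.

(b), (c), (e), (f)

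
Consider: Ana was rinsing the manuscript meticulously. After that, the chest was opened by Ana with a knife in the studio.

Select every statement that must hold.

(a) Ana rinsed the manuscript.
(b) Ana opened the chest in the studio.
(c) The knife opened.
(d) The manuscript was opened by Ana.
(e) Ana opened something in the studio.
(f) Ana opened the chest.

(a), (b), (e), (f)

(a) Entailed — 'rinse' is an activity; 'was rinsing' entails that some rinsing happened, so 'rinsed' holds.
(b) Entailed — every conjunct here is already in the original opening event.
(c) Not entailed — the chest is what opened, not the knife.
(d) Not entailed — Ana opened the chest, not the manuscript; the manuscript belongs to the rinsing event.
(e) Entailed — dropping 'with a knife' and generalizing the patient leaves a sub-description the original still satisfies.
(f) Entailed — dropping 'with a knife', 'in the studio' leaves a sub-description the original still satisfies.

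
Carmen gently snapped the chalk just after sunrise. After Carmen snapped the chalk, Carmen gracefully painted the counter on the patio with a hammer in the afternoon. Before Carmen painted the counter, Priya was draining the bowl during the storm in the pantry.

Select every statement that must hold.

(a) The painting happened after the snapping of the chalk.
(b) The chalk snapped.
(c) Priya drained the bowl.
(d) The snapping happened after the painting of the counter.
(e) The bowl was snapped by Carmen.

(a), (b)

(a) Entailed — the narrative places the snapping before the painting.
(b) Entailed — 'Carmen snapped the chalk' is causative; it entails the inchoative 'the chalk snapped'.
(c) Not entailed — 'was draining' is progressive on an accomplishment; it does not entail the completed 'drained'.
(d) Not entailed — the narrative places the snapping before the painting, not after.
(e) Not entailed — Carmen snapped the chalk, not the bowl; the bowl belongs to the draining event.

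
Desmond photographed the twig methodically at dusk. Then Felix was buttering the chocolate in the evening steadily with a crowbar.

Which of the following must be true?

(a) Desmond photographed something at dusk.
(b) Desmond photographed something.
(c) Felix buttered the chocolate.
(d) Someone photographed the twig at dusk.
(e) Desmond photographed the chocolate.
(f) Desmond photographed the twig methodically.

(a) Entailed — the original entails any weakening of itself; this just drops 'methodically' and generalizes the patient.
(b) Entailed — the original entails any weakening of itself; this just drops 'methodically', 'at dusk' and generalizes the patient.
(c) Not entailed — 'was buttering' is progressive on an accomplishment; it does not entail the completed 'buttered'.
(d) Entailed — this follows by dropping conjuncts from the photographing event's description.
(e) Not entailed — Desmond photographed the twig, not the chocolate; the chocolate belongs to the buttering event.
(f) Entailed — the original entails any weakening of itself; this just drops 'at dusk'.

(a), (b), (d), (f)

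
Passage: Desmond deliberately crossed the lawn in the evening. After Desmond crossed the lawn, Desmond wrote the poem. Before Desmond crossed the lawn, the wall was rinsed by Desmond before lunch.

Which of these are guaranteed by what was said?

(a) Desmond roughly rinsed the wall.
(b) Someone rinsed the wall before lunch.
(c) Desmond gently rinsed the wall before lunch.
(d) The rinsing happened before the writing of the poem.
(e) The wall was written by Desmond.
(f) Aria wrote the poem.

(a) Not entailed — 'roughly' adds information not in the original event.
(b) Entailed — this follows by dropping conjuncts from the rinsing event's description.
(c) Not entailed — 'gently' adds information not in the original event.
(d) Entailed — the narrative places the rinsing before the writing.
(e) Not entailed — Desmond wrote the poem, not the wall; the wall belongs to the rinsing event.
(f) Not entailed — the passage has Desmond writing the poem, not Aria.

(b), (d)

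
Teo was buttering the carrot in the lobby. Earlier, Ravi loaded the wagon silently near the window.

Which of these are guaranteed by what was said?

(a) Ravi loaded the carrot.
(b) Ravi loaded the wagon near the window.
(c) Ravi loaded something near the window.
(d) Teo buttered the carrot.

(a) Not entailed — Ravi loaded the wagon, not the carrot; the carrot belongs to the buttering event.
(b) Entailed — the original entails any weakening of itself; this just drops 'silently'.
(c) Entailed — this follows by dropping conjuncts from the loading event's description.
(d) Not entailed — 'was buttering' is progressive on an accomplishment; it does not entail the completed 'buttered'.

(b), (c)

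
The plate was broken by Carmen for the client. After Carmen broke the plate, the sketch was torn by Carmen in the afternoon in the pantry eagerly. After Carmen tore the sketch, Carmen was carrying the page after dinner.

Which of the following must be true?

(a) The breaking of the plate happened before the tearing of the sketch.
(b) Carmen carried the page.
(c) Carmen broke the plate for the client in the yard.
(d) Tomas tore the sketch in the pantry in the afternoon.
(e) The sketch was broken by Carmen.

(a) Entailed — the narrative places the breaking before the tearing.
(b) Entailed — 'carry' is an activity; 'was carrying' entails that some carrying happened, so 'carried' holds.
(c) Not entailed — 'in the yard' adds information not in the original event.
(d) Not entailed — the passage has Carmen tearing the sketch, not Tomas.
(e) Not entailed — Carmen broke the plate, not the sketch; the sketch belongs to the tearing event.

(a), (b)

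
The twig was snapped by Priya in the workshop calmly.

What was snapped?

'the twig' marks the patient of the snapping event.

the twig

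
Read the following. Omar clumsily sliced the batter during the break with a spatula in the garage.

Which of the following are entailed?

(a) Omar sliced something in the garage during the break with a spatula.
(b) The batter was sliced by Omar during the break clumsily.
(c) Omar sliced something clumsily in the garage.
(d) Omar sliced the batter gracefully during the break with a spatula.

(a) Entailed — every conjunct here is already in the original slicing event.
(b) Entailed — every conjunct here is already in the original slicing event.
(c) Entailed — every conjunct here is already in the original slicing event.
(d) Not entailed — 'gracefully' adds a manner not in (and inconsistent with) the original.

(a), (b), (c)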